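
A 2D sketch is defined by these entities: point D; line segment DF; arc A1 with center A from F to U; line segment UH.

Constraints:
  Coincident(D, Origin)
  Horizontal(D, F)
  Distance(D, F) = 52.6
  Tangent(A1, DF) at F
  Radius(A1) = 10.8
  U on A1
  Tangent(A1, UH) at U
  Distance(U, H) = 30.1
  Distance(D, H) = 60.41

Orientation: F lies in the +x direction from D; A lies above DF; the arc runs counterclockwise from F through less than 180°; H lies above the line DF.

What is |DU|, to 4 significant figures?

63.71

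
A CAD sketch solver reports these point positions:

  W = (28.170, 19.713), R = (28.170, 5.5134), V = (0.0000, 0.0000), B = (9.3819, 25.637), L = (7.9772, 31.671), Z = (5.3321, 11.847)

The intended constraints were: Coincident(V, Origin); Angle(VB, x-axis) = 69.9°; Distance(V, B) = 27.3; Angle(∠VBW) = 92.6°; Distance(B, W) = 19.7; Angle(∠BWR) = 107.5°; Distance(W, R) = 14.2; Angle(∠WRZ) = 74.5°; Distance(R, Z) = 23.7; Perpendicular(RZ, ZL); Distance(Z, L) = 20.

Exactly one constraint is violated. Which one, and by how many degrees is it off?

Perpendicular(RZ, ZL) — off by 7.90°.

V = (0.00, 0.00) ✓; VB at 69.90° ✓; |VB| = 27.30 ✓; ∠VBW = 92.60° ✓; |BW| = 19.70 ✓; ∠BWR = 107.5° ✓; |WR| = 14.20 ✓; ∠WRZ = 74.50° ✓; |RZ| = 23.70 ✓; ∠(RZ, ZL) = 82.10° ✗; |ZL| = 20.00 ✓.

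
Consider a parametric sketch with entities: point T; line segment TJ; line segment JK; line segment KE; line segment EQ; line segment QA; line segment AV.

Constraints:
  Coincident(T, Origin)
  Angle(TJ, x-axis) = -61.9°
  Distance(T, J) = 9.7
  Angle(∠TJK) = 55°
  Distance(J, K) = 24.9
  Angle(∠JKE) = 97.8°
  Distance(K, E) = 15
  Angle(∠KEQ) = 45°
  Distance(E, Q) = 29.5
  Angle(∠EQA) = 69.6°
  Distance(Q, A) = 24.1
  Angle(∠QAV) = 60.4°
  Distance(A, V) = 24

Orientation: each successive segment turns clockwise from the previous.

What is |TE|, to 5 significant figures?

22.463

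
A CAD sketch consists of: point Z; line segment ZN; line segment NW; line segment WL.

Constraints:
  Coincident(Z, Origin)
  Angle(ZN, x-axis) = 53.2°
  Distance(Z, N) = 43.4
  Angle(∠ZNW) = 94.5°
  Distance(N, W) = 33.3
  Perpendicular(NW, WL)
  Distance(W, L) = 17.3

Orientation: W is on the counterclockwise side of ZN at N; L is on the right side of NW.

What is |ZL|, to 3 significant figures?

70.8

∠ZNW = 94.5°, so NW runs at 53.2° + (180° − 94.5°) = 139° from the x-axis; with |NW| = 33.3, W = N + 33.3·(cos 139°, sin 139°) = (0.981, 56.7). The perpendicularity gives WL at right angles to NW; with |WL| = 17.3 on the right of NW, L = W + 17.3·(0.660, 0.751) = (12.4, 69.7). Then |ZL| = |L − Z| = 70.8.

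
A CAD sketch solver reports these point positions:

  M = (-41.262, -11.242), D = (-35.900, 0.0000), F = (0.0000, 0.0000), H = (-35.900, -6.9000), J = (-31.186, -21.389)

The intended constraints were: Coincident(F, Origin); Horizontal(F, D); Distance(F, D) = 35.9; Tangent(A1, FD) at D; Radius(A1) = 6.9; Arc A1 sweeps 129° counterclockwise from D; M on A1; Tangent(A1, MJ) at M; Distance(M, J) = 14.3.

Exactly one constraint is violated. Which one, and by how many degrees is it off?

Tangent(A1, MJ) at M — off by 5.80°.

F = (0.00, 0.00) ✓; F.y = 0.00, D.y = 0.00 ✓; |FD| = 35.90 ✓; ∠(HD, DF) = 90.00° ✓; |HD| = 6.900 ✓; bearing(H→M) − bearing(H→D) = 129.0° ✓; |HM| = 6.900 ✓; ∠(HM, MJ) = 84.20° ✗; |MJ| = 14.30 ✓.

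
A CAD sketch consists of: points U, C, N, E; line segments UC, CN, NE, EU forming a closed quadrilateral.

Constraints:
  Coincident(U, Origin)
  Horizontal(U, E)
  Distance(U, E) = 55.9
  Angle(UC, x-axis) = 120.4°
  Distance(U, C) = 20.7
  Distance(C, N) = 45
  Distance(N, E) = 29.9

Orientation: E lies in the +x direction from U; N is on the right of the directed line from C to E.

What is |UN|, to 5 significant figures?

27.841

U is at the origin; UE is horizontal with |UE| = 55.9 and E in +x, so E = (55.9, 0). UC runs at 120.4° with |UC| = 20.7, so C = (-10.475, 17.854). N is determined by |CN| = 45.0 and |NE| = 29.9 together: it lies at the intersection of circle(C, 45.0) and circle(E, 29.9). With |CE| = 68.734, the foot of the radical line on CE is 42.594 from C and the perpendicular offset is √(45.0² − 42.594²) = 14.516. Taking the right-of-CE solution: N = (26.887, -7.2279).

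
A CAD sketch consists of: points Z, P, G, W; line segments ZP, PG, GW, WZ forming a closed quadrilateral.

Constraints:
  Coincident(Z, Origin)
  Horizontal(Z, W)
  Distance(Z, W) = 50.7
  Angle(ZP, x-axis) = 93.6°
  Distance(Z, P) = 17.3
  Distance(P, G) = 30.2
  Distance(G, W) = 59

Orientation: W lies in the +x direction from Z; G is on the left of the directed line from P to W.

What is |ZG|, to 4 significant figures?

46.08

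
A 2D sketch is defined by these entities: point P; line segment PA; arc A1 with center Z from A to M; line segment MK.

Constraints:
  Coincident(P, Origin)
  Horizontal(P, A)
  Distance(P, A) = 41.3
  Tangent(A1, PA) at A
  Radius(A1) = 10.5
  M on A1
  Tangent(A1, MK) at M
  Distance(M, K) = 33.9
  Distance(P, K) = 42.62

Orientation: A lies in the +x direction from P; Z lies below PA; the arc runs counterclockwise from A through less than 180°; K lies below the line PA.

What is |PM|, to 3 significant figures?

32.2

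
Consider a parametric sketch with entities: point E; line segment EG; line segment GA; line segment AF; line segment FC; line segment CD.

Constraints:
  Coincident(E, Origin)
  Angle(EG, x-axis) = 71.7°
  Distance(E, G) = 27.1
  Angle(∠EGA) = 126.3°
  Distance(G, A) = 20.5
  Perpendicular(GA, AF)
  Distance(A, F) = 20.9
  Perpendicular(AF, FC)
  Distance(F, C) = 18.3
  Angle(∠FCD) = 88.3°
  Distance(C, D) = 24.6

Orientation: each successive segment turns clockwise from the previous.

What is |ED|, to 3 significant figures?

31.8

AF is perpendicular to FC, so FC runs at -162°; with |FC| = 18.3, C = (17.1, 6.53). ∠FCD = 88.3° gives CD at 106° from the x-axis; with |CD| = 24.6, D = (10.2, 30.1). Then |ED| = |D − E| = 31.8.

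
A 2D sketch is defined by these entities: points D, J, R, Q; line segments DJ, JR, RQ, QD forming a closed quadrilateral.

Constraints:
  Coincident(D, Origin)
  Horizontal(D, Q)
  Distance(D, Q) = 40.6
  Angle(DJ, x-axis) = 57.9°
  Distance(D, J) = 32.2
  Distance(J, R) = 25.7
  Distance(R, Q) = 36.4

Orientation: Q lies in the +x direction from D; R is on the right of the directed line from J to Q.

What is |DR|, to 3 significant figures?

6.65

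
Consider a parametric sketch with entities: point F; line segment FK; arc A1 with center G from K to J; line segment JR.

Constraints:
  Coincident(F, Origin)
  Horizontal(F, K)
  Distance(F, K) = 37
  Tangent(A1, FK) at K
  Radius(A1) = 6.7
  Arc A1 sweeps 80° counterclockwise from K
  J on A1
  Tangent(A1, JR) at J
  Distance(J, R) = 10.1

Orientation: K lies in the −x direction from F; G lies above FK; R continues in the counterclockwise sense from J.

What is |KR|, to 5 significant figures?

17.592

On A1, K sits at bearing -90° from G; an 80° counterclockwise sweep puts J at bearing -10°, so J = G + 6.7·(cos -10°, sin -10°) = (-30.402, 5.5366). Since A1 is tangent to JR there, GJ ⟂ JR, so JR runs along (−sin -10°, cos -10°); with |JR| = 10.1, R = (-28.648, 15.483). Then |KR| = |R − K| = 17.592.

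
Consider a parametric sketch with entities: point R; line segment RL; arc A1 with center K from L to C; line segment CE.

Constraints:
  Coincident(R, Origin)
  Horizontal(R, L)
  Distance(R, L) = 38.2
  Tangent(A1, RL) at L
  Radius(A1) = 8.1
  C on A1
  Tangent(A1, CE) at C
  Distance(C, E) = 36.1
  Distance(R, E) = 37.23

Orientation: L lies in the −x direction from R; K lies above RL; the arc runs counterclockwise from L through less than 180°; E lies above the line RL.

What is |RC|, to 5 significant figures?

31.490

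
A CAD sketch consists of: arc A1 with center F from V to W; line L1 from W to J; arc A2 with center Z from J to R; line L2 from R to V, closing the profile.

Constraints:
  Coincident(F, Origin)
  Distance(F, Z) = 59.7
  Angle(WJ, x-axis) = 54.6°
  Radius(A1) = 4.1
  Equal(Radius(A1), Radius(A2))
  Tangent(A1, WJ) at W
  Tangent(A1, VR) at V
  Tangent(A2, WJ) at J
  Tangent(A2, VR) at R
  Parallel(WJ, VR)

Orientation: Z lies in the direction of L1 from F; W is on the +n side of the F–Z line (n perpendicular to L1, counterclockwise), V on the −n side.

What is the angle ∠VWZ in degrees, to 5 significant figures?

86.071°

F is at the origin and Z lies 59.7 along u from F, so Z = 59.7·u = (34.583, 48.663). Tangency of A1 to both parallel lines with radius 4.1 puts W and V at F ± 4.1·n: W = (-3.3420, 2.3751), V = (3.3420, -2.3751). Then cos ∠VWZ = WV·WZ / (|WV||WZ|), giving 86.071°.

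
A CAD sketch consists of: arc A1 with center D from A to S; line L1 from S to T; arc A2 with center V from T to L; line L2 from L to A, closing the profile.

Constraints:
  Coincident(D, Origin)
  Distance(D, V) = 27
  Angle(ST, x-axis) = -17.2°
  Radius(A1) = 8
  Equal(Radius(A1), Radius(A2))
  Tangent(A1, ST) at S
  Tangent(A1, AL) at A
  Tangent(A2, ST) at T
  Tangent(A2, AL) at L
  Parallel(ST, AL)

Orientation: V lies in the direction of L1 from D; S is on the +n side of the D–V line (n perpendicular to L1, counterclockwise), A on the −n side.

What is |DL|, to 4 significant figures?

28.16

Tangency of A1 to both parallel lines with radius 8.0 puts S and A at D ± 8.0·n: S = (2.366, 7.642), A = (-2.366, -7.642). Equal radii place T and L the same way about V: T = V + 8.0·n = (28.16, -0.3419), L = V − 8.0·n = (23.43, -15.63). Then |DL| = |L − D| = 28.16.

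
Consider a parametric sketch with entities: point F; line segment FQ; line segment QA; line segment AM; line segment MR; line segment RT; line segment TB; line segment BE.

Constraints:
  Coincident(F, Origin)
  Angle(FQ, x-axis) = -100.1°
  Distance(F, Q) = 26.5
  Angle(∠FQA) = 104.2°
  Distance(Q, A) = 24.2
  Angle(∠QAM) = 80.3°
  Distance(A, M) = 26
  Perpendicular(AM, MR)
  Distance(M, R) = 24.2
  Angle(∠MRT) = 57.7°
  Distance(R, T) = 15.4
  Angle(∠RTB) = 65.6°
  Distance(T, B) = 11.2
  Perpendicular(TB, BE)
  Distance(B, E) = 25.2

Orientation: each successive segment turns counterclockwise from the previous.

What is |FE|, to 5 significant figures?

7.5377

F is at the origin; FQ runs at -100.1° with length 26.5, so Q = (-4.6472, -26.089). ∠FQA = 104.2° gives QA at -24.300° from the x-axis; with |QA| = 24.2, A = (17.409, -36.048). ∠QAM = 80.3° gives AM at 75.400° from the x-axis; with |AM| = 26.0, M = (23.963, -10.888). AM ⟂ MR, so MR runs at 165.40°; with |MR| = 24.2, R = (0.54398, -4.7875). ∠MRT = 57.7° gives RT at -72.300° from the x-axis; with |RT| = 15.4, T = (5.2261, -19.458). ∠RTB = 65.6° gives TB at 42.100° from the x-axis; with |TB| = 11.2, B = (13.536, -11.950). The perpendicularity gives BE at right angles to TB, so BE runs at 132.10°; with |BE| = 25.2, E = (-3.3585, 6.7481). Then |FE| = |E − F| = 7.5377.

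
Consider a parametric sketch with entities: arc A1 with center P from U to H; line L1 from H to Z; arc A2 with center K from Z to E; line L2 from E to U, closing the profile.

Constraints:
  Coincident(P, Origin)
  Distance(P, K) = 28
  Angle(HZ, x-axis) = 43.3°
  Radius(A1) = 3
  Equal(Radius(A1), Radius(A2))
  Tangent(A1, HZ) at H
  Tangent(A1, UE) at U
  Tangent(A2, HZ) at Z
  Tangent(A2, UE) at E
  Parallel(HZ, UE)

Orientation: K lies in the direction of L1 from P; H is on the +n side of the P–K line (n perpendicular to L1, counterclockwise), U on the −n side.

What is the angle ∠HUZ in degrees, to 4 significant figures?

77.91°

The slot axis is L1's direction at 43.3°, so u = (cos 43.3°, sin 43.3°) = (0.7278, 0.6858) and n = (−sin 43.3°, cos 43.3°) = (-0.6858, 0.7278). P is at the origin and K lies 28.0 along u from P, so K = 28.0·u = (20.38, 19.20). Tangency of A1 to both parallel lines with radius 3.0 puts H and U at P ± 3.0·n: H = (-2.057, 2.183), U = (2.057, -2.183). Equal radii place Z and E the same way about K: Z = K + 3.0·n = (18.32, 21.39), E = K − 3.0·n = (22.44, 17.02). Then cos ∠HUZ = UH·UZ / (|UH||UZ|), giving 77.91°.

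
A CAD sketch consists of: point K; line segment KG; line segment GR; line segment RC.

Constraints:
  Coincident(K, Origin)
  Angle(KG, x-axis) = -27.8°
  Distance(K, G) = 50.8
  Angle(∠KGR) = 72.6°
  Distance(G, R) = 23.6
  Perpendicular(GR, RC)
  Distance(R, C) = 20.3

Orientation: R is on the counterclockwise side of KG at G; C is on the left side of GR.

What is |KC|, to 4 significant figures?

29.40

K is at the origin; KG runs at -27.8° with length 50.8, so G = 50.8·(cos -27.8°, sin -27.8°) = (44.94, -23.69). ∠KGR = 72.6°, so GR runs at -27.8° + (180° − 72.6°) = 79.60° from the x-axis; with |GR| = 23.6, R = G + 23.6·(cos 79.60°, sin 79.60°) = (49.20, -0.4802). GR is perpendicular to RC; with |RC| = 20.3 on the left of GR, C = R + 20.3·(-0.9836, 0.1805) = (29.23, 3.184). Then |KC| = |C − K| = 29.40.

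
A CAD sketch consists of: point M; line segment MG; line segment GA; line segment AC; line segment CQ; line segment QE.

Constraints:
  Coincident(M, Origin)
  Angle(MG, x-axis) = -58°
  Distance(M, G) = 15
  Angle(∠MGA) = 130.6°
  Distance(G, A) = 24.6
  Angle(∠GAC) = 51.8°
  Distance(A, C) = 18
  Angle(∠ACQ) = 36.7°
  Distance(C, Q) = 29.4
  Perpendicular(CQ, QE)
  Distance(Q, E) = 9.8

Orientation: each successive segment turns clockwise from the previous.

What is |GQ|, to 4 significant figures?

20.86

∠GAC = 51.8° gives AC at 124.4° from the x-axis; with |AC| = 18.0, C = (-9.577, -21.34). ∠ACQ = 36.7° gives CQ at -18.90° from the x-axis; with |CQ| = 29.4, Q = (18.24, -30.87). Then |GQ| = |Q − G| = 20.86.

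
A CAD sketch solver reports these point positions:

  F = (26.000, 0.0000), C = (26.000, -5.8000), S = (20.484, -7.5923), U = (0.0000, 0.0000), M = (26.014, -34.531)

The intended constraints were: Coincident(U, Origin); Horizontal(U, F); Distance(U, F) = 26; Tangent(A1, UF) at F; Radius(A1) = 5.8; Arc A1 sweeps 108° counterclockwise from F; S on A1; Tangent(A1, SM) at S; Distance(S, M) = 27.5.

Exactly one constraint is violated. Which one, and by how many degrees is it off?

Tangent(A1, SM) at S — off by 6.40°.

U = (0.00, 0.00) ✓; U.y = 0.00, F.y = 0.00 ✓; |UF| = 26.00 ✓; ∠(CF, FU) = 90.00° ✓; |CF| = 5.800 ✓; bearing(C→S) − bearing(C→F) = 108.0° ✓; |CS| = 5.800 ✓; ∠(CS, SM) = 96.40° ✗; |SM| = 27.50 ✓.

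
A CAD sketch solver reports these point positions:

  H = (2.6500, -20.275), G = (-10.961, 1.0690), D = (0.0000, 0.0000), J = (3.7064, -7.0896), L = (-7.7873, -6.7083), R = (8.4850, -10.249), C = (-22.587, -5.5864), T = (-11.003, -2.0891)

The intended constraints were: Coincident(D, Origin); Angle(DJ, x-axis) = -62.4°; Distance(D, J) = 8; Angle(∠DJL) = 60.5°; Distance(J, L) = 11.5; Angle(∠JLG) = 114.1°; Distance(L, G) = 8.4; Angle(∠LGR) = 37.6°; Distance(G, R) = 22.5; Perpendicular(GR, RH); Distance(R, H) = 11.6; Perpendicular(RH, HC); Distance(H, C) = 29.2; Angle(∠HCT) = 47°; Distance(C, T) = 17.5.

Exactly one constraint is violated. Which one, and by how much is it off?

Distance(C, T) = 17.5 — off by 5.40.

D = (0.00, 0.00) ✓; DJ at -62.40° ✓; |DJ| = 8.000 ✓; ∠DJL = 60.50° ✓; |JL| = 11.50 ✓; ∠JLG = 114.1° ✓; |LG| = 8.400 ✓; ∠LGR = 37.60° ✓; |GR| = 22.50 ✓; ∠(GR, RH) = 90.00° ✓; |RH| = 11.60 ✓; ∠(RH, HC) = 90.00° ✓; |HC| = 29.20 ✓; ∠HCT = 47.00° ✓; |CT| = 12.10 ✗.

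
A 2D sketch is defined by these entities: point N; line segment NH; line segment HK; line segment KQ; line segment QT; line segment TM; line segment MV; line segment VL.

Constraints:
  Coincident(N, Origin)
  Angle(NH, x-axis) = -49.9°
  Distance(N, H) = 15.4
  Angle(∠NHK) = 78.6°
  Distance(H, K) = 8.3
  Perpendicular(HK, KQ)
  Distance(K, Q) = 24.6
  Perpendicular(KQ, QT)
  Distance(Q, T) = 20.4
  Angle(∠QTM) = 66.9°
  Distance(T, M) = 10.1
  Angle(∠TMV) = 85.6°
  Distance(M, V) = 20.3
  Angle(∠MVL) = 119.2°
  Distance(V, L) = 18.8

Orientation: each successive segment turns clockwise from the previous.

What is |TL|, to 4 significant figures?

29.39

N is at the origin; NH runs at -49.9° with length 15.4, so H = (9.920, -11.78). ∠NHK = 78.6° gives HK at -151.3° from the x-axis; with |HK| = 8.3, K = (2.639, -15.77). HK ⟂ KQ, so KQ runs at 118.7°; with |KQ| = 24.6, Q = (-9.174, 5.812). KQ ⟂ QT, so QT runs at 28.70°; with |QT| = 20.4, T = (8.719, 15.61). ∠QTM = 66.9° gives TM at -84.40° from the x-axis; with |TM| = 10.1, M = (9.705, 5.557). ∠TMV = 85.6° gives MV at -178.8° from the x-axis; with |MV| = 20.3, V = (-10.59, 5.132). ∠MVL = 119.2° gives VL at 120.4° from the x-axis; with |VL| = 18.8, L = (-20.10, 21.35). Then |TL| = |L − T| = 29.39.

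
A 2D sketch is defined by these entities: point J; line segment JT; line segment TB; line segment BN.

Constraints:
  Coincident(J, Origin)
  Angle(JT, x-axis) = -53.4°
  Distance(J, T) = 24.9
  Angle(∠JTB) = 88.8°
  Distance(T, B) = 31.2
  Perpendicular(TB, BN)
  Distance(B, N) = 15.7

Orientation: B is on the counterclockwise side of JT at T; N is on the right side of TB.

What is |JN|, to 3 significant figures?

50.9

J is at the origin; JT runs at -53.4° with length 24.9, so T = 24.9·(cos -53.4°, sin -53.4°) = (14.8, -20.0). ∠JTB = 88.8°, so TB runs at -53.4° + (180° − 88.8°) = 37.8° from the x-axis; with |TB| = 31.2, B = T + 31.2·(cos 37.8°, sin 37.8°) = (39.5, -0.867). The perpendicularity gives BN at right angles to TB; with |BN| = 15.7 on the right of TB, N = B + 15.7·(0.613, -0.790) = (49.1, -13.3). Then |JN| = |N − J| = 50.9.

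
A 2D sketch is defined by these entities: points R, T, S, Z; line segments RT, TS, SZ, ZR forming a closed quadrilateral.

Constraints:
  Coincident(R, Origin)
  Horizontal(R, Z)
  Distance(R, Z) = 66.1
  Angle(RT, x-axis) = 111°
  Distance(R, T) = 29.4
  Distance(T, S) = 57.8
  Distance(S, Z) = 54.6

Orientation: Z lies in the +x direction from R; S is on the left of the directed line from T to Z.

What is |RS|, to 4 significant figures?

65.47

R is at the origin; RZ is horizontal with |RZ| = 66.1 and Z in +x, so Z = (66.1, 0). RT runs at 111.0° with |RT| = 29.4, so T = (-10.54, 27.45). S is determined by |TS| = 57.8 and |SZ| = 54.6 together: it lies at the intersection of circle(T, 57.8) and circle(Z, 54.6). With |TZ| = 81.40, the foot of the radical line on TZ is 42.91 from T and the perpendicular offset is √(57.8² − 42.91²) = 38.72. Taking the left-of-TZ solution: S = (42.92, 49.43).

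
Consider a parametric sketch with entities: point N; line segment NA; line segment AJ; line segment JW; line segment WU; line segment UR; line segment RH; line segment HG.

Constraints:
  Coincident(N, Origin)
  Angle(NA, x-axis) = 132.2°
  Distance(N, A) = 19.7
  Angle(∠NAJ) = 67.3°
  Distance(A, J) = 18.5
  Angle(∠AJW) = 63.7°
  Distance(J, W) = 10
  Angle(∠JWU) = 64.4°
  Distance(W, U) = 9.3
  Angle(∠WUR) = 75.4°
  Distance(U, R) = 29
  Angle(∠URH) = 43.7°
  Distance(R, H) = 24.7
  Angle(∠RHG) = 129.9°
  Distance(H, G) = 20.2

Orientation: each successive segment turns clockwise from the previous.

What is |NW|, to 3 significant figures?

11.3

∠NAJ = 67.3° gives AJ at 19.5° from the x-axis; with |AJ| = 18.5, J = (4.21, 20.8). ∠AJW = 63.7° gives JW at -96.8° from the x-axis; with |JW| = 10.0, W = (3.02, 10.8). Then |NW| = |W − N| = 11.3.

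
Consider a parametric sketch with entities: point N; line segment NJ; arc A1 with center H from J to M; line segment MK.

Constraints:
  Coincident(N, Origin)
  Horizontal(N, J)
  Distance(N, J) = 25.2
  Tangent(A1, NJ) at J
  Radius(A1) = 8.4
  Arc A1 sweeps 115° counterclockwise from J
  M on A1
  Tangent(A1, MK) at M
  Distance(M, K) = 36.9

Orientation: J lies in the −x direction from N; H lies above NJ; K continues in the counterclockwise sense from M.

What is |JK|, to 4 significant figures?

46.09

N is at the origin; N and J share the same y with |NJ| = 25.2 and J on the −x side, so J = (-25.20, 0.000). A1 meets NJ tangentially, so HJ is at right angles to NJ, so H = J + (0, 8.4) = (-25.20, 8.400). On A1, J sits at bearing -90° from H; a 115° counterclockwise sweep puts M at bearing 25°, so M = H + 8.4·(cos 25°, sin 25°) = (-17.59, 11.95). Tangency of A1 to MK means the radius HM is perpendicular to MK, so MK runs along (−sin 25°, cos 25°); with |MK| = 36.9, K = (-33.18, 45.39). Then |JK| = |K − J| = 46.09.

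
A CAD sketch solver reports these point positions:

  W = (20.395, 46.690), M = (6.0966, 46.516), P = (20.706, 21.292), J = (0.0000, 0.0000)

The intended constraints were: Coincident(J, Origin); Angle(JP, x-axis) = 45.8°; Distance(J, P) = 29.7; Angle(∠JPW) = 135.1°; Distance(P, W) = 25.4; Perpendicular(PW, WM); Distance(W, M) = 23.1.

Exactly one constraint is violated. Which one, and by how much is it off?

Distance(W, M) = 23.1 — off by 8.80.

J = (0.00, 0.00) ✓; JP at 45.80° ✓; |JP| = 29.70 ✓; ∠JPW = 135.1° ✓; |PW| = 25.40 ✓; ∠(PW, WM) = 90.00° ✓; |WM| = 14.30 ✗.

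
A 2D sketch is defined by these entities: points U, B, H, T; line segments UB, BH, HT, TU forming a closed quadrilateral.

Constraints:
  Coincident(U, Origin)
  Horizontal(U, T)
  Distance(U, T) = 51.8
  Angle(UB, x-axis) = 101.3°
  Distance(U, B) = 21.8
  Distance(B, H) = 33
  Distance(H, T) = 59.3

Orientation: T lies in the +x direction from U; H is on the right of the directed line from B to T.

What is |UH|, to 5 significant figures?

13.192

Checks: U.y = 0.00, T.y = 0.00 ✓; |BH| = 33.00 ✓; |HT| = 59.30 ✓.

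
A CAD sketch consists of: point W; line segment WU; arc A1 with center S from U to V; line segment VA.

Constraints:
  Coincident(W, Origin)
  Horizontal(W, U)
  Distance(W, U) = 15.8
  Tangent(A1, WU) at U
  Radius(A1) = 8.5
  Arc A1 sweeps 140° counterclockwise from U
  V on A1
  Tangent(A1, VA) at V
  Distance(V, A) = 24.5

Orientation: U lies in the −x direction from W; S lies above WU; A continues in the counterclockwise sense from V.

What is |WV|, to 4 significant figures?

18.23

W is at the origin; W and U share the same y with |WU| = 15.8 and U on the −x side, so U = (-15.80, 0.000). Tangency of A1 to WU means the radius SU is perpendicular to WU, so S = U + (0, 8.5) = (-15.80, 8.500). On A1, U sits at bearing -90° from S; a 140° counterclockwise sweep puts V at bearing 50°, so V = S + 8.5·(cos 50°, sin 50°) = (-10.34, 15.01). Then |WV| = |V − W| = 18.23.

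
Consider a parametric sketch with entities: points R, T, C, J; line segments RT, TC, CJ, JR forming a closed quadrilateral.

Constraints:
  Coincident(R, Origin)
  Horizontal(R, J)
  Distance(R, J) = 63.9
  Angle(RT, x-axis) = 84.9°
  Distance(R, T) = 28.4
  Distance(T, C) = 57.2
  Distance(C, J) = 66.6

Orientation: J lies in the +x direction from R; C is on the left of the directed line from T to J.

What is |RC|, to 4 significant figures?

79.66

Checks: R = (0.00, 0.00) ✓; |TC| = 57.20 ✓; |CJ| = 66.60 ✓.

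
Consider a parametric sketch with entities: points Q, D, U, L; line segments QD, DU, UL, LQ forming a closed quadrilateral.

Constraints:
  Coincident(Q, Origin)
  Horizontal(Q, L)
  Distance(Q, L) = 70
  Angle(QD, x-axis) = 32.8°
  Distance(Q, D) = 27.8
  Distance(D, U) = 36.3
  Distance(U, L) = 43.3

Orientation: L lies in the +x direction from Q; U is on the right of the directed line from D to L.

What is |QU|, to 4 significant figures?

37.65

Q is at the origin; QL is horizontal with |QL| = 70.0 and L in +x, so L = (70.0, 0). QD runs at 32.8° with |QD| = 27.8, so D = (23.37, 15.06). U is determined by |DU| = 36.3 and |UL| = 43.3 together: it lies at the intersection of circle(D, 36.3) and circle(L, 43.3). With |DL| = 49.00, the foot of the radical line on DL is 18.82 from D and the perpendicular offset is √(36.3² − 18.82²) = 31.04. Taking the right-of-DL solution: U = (31.73, -20.26).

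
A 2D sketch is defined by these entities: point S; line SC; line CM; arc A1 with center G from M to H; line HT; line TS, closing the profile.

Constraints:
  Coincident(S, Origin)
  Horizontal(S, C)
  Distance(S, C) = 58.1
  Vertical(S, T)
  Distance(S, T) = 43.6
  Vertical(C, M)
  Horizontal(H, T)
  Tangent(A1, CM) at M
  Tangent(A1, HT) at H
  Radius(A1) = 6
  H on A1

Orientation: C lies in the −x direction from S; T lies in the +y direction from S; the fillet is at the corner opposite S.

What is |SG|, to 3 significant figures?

64.3

S is at the origin; S and C share the same y with |SC| = 58.1 and C on the −x side, so C = (-58.1, 0.00). S and T share the same x with |ST| = 43.6 and T on the +y side, so T = (0.00, 43.6). The virtual corner opposite S is at (-58.1, 43.6). Since A1 is tangent to CM there, GM ⟂ CM and A1 meets HT tangentially, so GH is at right angles to HT, with radius 6.0, so the center G sits 6.0 in from both sides at G = (-52.1, 37.6). Then |SG| = |G − S| = 64.3.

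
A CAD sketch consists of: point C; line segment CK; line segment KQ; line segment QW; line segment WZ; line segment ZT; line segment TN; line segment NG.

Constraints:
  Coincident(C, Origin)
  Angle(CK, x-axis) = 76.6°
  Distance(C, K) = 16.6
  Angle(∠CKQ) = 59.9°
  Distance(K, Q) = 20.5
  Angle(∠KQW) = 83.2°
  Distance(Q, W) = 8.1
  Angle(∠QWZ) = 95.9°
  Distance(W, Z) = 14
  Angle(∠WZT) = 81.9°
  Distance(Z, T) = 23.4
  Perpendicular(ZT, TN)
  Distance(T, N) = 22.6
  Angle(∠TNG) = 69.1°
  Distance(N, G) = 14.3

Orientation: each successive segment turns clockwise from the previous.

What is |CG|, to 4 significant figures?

21.13

C is at the origin; CK runs at 76.6° with length 16.6, so K = (3.847, 16.15). ∠CKQ = 59.9° gives KQ at -43.50° from the x-axis; with |KQ| = 20.5, Q = (18.72, 2.037). ∠KQW = 83.2° gives QW at -140.3° from the x-axis; with |QW| = 8.1, W = (12.49, -3.137). ∠QWZ = 95.9° gives WZ at 135.6° from the x-axis; with |WZ| = 14.0, Z = (2.482, 6.658). ∠WZT = 81.9° gives ZT at 37.50° from the x-axis; with |ZT| = 23.4, T = (21.05, 20.90). ZT is perpendicular to TN, so TN runs at -52.50°; with |TN| = 22.6, N = (34.80, 2.973). ∠TNG = 69.1° gives NG at -163.4° from the x-axis; with |NG| = 14.3, G = (21.10, -1.112). Then |CG| = |G − C| = 21.13.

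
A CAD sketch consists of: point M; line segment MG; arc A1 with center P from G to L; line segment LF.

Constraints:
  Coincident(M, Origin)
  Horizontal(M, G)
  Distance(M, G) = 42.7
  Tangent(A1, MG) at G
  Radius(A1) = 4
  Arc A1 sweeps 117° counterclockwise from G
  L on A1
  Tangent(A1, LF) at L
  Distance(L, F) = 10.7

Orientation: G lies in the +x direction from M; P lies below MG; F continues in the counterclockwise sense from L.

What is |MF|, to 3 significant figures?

46.6

M is at the origin; MG is horizontal with |MG| = 42.7 and G on the +x side, so G = (42.7, 0.00). Since A1 is tangent to MG there, PG ⟂ MG, so P = G + (0, -4) = (42.7, -4.00). On A1, G sits at bearing 90° from P; a 117° counterclockwise sweep puts L at bearing 207°, so L = P + 4.0·(cos 207°, sin 207°) = (39.1, -5.82). The tangent condition forces PL to be normal to LF, so LF runs along (−sin 207°, cos 207°); with |LF| = 10.7, F = (44.0, -15.3). Then |MF| = |F − M| = 46.6.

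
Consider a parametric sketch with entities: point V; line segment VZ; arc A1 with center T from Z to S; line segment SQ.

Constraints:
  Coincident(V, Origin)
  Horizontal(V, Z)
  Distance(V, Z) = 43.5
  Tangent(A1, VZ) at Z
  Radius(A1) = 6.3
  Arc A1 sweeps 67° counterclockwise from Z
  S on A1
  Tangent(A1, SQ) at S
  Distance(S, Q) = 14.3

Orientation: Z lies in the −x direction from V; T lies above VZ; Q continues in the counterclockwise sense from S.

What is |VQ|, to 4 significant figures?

36.34

V is at the origin; V and Z share the same y with |VZ| = 43.5 and Z on the −x side, so Z = (-43.50, 0.000). The tangent condition forces TZ to be normal to VZ, so T = Z + (0, 6.3) = (-43.50, 6.300). On A1, Z sits at bearing -90° from T; a 67° counterclockwise sweep puts S at bearing -23°, so S = T + 6.3·(cos -23°, sin -23°) = (-37.70, 3.838). Tangency of A1 to SQ means the radius TS is perpendicular to SQ, so SQ runs along (−sin -23°, cos -23°); with |SQ| = 14.3, Q = (-32.11, 17.00). Then |VQ| = |Q − V| = 36.34.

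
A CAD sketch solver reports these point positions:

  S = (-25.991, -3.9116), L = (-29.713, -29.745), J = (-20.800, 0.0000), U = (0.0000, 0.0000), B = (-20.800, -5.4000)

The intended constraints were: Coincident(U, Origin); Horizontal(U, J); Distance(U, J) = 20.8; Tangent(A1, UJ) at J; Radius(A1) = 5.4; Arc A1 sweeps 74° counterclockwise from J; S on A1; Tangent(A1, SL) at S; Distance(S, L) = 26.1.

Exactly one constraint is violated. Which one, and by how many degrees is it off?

Tangent(A1, SL) at S — off by 7.80°.

U = (0.00, 0.00) ✓; U.y = 0.00, J.y = 0.00 ✓; |UJ| = 20.80 ✓; ∠(BJ, JU) = 90.00° ✓; |BJ| = 5.400 ✓; bearing(B→S) − bearing(B→J) = 74.00° ✓; |BS| = 5.400 ✓; ∠(BS, SL) = 82.20° ✗; |SL| = 26.10 ✓.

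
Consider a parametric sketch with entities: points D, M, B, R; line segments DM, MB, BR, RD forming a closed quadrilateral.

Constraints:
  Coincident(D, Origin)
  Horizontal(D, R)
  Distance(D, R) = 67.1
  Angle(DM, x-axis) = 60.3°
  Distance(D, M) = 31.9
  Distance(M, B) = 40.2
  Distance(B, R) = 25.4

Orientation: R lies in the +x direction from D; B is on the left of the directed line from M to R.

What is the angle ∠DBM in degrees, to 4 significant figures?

29.34°

Checks: |MB| = 40.20 ✓; |BR| = 25.40 ✓.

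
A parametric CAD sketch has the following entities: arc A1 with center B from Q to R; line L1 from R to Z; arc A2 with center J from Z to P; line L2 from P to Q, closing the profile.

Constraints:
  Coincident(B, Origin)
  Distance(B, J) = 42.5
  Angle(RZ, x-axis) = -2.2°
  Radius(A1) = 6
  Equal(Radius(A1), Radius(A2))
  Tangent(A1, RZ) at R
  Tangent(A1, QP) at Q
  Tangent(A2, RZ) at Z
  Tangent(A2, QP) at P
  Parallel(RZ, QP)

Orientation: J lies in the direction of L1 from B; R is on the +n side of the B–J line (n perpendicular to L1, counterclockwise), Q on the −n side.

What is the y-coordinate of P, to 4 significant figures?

-7.627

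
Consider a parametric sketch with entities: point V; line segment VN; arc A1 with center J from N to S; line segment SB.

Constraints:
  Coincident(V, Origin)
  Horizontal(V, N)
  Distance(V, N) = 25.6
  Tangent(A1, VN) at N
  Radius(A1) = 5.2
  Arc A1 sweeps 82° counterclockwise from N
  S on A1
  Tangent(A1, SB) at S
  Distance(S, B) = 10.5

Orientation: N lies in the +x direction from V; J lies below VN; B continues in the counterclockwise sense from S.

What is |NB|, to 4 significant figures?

16.28

V is at the origin; V and N share the same y with |VN| = 25.6 and N on the +x side, so N = (25.60, 0.000). The tangent condition forces JN to be normal to VN, so J = N + (0, -5.2) = (25.60, -5.200). On A1, N sits at bearing 90° from J; an 82° counterclockwise sweep puts S at bearing 172°, so S = J + 5.2·(cos 172°, sin 172°) = (20.45, -4.476). The tangent condition forces JS to be normal to SB, so SB runs along (−sin 172°, cos 172°); with |SB| = 10.5, B = (18.99, -14.87). Then |NB| = |B − N| = 16.28.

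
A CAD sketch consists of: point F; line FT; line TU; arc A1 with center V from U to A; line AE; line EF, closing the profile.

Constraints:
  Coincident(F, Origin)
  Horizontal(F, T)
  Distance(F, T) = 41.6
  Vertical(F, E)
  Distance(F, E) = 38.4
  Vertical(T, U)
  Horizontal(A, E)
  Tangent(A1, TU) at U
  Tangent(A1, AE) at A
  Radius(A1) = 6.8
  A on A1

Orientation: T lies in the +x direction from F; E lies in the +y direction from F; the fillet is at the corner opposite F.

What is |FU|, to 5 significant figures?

52.241

The virtual corner opposite F is at (41.600, 38.400). A1 meets TU tangentially, so VU is at right angles to TU and A1 meets AE tangentially, so VA is at right angles to AE, with radius 6.8, so the center V sits 6.8 in from both sides at V = (34.800, 31.600). That places the tangent points at U = (41.600, 31.600) on TU and A = (34.800, 38.400) on AE. Then |FU| = |U − F| = 52.241.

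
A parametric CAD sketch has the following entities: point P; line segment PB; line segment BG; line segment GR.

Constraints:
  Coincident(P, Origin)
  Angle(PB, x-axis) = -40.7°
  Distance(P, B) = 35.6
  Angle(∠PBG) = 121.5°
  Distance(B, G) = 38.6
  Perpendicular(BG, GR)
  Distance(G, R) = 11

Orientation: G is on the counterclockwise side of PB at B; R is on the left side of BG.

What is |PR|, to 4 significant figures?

60.39

∠PBG = 121.5°, so BG runs at -40.7° + (180° − 121.5°) = 17.80° from the x-axis; with |BG| = 38.6, G = B + 38.6·(cos 17.80°, sin 17.80°) = (63.74, -11.41). The perpendicularity gives GR at right angles to BG; with |GR| = 11.0 on the left of BG, R = G + 11.0·(-0.3057, 0.9521) = (60.38, -0.9414). Then |PR| = |R − P| = 60.39.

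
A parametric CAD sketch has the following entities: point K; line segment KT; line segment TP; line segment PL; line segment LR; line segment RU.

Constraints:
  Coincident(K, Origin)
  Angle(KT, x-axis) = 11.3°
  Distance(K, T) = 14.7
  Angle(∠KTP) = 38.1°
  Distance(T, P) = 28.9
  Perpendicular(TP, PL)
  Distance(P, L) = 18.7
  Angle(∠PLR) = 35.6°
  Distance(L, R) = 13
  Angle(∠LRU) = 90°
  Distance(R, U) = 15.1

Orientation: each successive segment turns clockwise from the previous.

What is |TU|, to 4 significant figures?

33.62

∠PLR = 35.6° gives LR at -5.000° from the x-axis; with |LR| = 13.0, R = (-5.640, -8.026). ∠LRU = 90.0° gives RU at -95.00° from the x-axis; with |RU| = 15.1, U = (-6.956, -23.07). Then |TU| = |U − T| = 33.62.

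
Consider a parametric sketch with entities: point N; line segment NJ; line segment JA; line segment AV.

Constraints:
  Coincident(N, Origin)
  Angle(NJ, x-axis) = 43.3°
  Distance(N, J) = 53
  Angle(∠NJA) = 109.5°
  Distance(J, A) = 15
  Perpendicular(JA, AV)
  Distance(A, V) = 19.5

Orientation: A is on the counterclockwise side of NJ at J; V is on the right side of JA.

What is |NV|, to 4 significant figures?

76.77

∠NJA = 109.5°, so JA runs at 43.3° + (180° − 109.5°) = 113.8° from the x-axis; with |JA| = 15.0, A = J + 15.0·(cos 113.8°, sin 113.8°) = (32.52, 50.07). JA is perpendicular to AV; with |AV| = 19.5 on the right of JA, V = A + 19.5·(0.9150, 0.4035) = (50.36, 57.94). Then |NV| = |V − N| = 76.77.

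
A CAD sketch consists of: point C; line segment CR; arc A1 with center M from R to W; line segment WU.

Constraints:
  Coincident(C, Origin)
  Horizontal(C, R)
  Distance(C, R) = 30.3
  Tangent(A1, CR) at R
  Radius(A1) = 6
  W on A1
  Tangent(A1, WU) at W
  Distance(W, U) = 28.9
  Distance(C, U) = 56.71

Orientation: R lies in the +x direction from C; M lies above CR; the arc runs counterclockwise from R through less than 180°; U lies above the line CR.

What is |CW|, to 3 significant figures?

35.8

Checks: |MW| = 6.000 ✓; ∠(MW, WU) = 90.00° ✓; |WU| = 28.90 ✓; |CU| = 56.71 ✓.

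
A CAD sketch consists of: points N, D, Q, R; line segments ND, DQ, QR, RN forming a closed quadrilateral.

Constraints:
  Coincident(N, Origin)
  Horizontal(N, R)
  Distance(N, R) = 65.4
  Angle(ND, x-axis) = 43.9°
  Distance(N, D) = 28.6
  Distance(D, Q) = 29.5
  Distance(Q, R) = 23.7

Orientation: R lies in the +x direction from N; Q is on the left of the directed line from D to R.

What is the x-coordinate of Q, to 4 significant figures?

50.05

N is at the origin; N and R share the same y with |NR| = 65.4 and R in +x, so R = (65.4, 0). ND runs at 43.9° with |ND| = 28.6, so D = (20.61, 19.83). Q is determined by |DQ| = 29.5 and |QR| = 23.7 together: it lies at the intersection of circle(D, 29.5) and circle(R, 23.7). With |DR| = 48.99, the foot of the radical line on DR is 27.64 from D and the perpendicular offset is √(29.5² − 27.64²) = 10.30. Taking the left-of-DR solution: Q = (50.05, 18.06).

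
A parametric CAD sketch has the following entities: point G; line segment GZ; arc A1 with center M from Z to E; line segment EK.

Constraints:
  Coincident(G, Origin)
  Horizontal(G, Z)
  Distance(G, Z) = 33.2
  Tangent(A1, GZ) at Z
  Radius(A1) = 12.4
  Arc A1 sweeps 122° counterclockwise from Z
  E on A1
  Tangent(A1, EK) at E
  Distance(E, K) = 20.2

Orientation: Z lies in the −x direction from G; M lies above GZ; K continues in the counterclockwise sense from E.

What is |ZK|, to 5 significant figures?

36.102

G is at the origin; GZ is horizontal with |GZ| = 33.2 and Z on the −x side, so Z = (-33.200, 0.0000). Tangency of A1 to GZ means the radius MZ is perpendicular to GZ, so M = Z + (0, 12.4) = (-33.200, 12.400). On A1, Z sits at bearing -90° from M; a 122° counterclockwise sweep puts E at bearing 32°, so E = M + 12.4·(cos 32°, sin 32°) = (-22.684, 18.971). A1 meets EK tangentially, so ME is at right angles to EK, so EK runs along (−sin 32°, cos 32°); with |EK| = 20.2, K = (-33.389, 36.102). Then |ZK| = |K − Z| = 36.102.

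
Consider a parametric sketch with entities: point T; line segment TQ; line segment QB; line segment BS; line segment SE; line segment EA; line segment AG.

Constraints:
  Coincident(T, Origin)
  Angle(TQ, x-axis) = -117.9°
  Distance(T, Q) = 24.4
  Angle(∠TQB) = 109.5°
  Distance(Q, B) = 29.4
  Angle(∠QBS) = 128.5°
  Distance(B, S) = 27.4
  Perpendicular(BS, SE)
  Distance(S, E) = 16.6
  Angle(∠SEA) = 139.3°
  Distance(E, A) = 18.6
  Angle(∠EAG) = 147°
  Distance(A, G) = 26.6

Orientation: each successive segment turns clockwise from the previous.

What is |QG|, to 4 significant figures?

17.16

∠SEA = 139.3° gives EA at -10.60° from the x-axis; with |EA| = 18.6, A = (-21.60, 11.34). ∠EAG = 147.0° gives AG at -43.60° from the x-axis; with |AG| = 26.6, G = (-2.336, -7.004). Then |QG| = |G − Q| = 17.16.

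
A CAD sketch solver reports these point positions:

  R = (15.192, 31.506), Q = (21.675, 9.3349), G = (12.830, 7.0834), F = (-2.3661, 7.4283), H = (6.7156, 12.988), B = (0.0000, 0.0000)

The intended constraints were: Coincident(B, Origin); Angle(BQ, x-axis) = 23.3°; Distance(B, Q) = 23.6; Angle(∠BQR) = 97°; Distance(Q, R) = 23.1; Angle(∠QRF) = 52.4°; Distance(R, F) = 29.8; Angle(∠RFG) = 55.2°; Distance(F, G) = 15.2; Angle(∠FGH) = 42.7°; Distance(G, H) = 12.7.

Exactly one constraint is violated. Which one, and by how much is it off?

Distance(G, H) = 12.7 — off by 4.20.

B = (0.00, 0.00) ✓; BQ at 23.30° ✓; |BQ| = 23.60 ✓; ∠BQR = 97.00° ✓; |QR| = 23.10 ✓; ∠QRF = 52.40° ✓; |RF| = 29.80 ✓; ∠RFG = 55.20° ✓; |FG| = 15.20 ✓; ∠FGH = 42.70° ✓; |GH| = 8.500 ✗.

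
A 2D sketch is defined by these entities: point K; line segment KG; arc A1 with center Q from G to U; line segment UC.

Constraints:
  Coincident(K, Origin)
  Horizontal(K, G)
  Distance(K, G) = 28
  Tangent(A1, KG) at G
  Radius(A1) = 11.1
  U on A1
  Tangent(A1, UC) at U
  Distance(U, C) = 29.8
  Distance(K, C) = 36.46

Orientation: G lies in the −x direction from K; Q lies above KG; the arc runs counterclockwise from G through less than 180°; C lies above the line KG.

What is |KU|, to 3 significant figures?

19.0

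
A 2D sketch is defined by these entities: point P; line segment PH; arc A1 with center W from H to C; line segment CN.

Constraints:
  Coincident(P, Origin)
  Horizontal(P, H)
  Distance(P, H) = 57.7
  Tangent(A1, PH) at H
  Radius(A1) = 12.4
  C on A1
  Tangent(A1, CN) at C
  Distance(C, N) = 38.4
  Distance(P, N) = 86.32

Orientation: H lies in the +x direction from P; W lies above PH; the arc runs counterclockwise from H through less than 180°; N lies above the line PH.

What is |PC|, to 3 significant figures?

71.2

P is at the origin; P and H share the same y with |PH| = 57.7 and H on the +x side, so H = (57.7, 0.00). The tangent condition forces WH to be normal to PH, so W = H + (0, 12.4) = (57.7, 12.4). Since WC ⟂ CN (tangency), |WN| = √(12.4² + 38.4²) = 40.4 regardless of where C sits on A1. So N lies on both circle(P, 86.32) and circle(W, 40.4); the above-PH intersection is N = (69.7, 50.9). C is the foot of the tangent from N: C = (70.1, 12.5).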